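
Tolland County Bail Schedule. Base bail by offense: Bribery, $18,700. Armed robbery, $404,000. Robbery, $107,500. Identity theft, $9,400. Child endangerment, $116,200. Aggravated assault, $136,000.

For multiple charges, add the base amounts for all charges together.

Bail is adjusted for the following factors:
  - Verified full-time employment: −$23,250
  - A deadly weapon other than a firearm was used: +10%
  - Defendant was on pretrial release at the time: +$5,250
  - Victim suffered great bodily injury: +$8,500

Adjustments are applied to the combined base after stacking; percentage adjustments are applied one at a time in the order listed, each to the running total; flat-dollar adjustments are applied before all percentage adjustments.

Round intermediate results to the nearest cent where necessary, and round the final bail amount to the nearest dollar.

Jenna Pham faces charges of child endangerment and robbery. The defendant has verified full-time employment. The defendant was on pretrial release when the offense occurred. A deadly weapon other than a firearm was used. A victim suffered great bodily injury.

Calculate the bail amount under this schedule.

$235,620

Base amounts from the schedule: child endangerment $116,200; robbery $107,500.
Stacking rule: sum of all bases. $116,200 + $107,500 = $223,700.
Verified full-time employment (−$23,250 flat): $223,700 − $23,250 = $200,450.
Defendant was on pretrial release at the time (+$5,250 flat): $200,450 + $5,250 = $205,700.
Victim suffered great bodily injury (+$8,500 flat): $205,700 + $8,500 = $214,200.
A deadly weapon other than a firearm was used (+10%): $214,200 × 1.1 = $235,620.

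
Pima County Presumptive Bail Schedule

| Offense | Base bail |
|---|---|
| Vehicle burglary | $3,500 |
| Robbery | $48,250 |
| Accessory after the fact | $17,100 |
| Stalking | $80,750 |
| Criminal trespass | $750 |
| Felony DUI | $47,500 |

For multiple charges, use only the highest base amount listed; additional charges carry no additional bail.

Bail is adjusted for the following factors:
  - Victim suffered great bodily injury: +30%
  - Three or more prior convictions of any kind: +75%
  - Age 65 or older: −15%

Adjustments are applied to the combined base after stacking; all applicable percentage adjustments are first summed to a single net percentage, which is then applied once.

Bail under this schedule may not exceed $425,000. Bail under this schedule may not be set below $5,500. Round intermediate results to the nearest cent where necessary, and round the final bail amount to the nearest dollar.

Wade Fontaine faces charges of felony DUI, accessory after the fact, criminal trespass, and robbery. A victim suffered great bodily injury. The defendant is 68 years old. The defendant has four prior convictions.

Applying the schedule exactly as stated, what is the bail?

$91,675

Base amounts from the schedule: felony DUI $47,500; accessory after the fact $17,100; criminal trespass $750; robbery $48,250.
Stacking rule: use the highest base only. Highest is robbery at $48,250. Combined base = $48,250.
Net percentage adjustment: +30% +75% −15% = +90%. $48,250 × 1.9 = $91,675.
$91,675 is within the $425,000 maximum.
$91,675 is at or above the $5,500 minimum.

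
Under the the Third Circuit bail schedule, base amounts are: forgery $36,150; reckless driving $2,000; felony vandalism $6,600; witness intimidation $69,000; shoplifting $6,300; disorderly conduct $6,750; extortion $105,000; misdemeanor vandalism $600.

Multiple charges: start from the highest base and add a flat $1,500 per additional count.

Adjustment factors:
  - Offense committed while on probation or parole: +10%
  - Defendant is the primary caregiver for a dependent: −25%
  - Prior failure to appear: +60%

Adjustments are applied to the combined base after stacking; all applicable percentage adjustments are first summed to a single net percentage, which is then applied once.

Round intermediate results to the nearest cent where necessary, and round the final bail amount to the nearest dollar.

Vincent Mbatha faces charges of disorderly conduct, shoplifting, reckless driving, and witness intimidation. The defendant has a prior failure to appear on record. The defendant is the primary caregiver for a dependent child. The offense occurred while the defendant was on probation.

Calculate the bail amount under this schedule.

Base amounts from the schedule: disorderly conduct $6,750; shoplifting $6,300; reckless driving $2,000; witness intimidation $69,000.
Stacking rule: highest base plus $1,500 per additional charge. Highest is witness intimidation at $69,000; 3 additional charges → +$4,500. Combined base = $73,500.
Net percentage adjustment: +10% −25% +60% = +45%. $73,500 × 1.45 = $106,575.

$106,575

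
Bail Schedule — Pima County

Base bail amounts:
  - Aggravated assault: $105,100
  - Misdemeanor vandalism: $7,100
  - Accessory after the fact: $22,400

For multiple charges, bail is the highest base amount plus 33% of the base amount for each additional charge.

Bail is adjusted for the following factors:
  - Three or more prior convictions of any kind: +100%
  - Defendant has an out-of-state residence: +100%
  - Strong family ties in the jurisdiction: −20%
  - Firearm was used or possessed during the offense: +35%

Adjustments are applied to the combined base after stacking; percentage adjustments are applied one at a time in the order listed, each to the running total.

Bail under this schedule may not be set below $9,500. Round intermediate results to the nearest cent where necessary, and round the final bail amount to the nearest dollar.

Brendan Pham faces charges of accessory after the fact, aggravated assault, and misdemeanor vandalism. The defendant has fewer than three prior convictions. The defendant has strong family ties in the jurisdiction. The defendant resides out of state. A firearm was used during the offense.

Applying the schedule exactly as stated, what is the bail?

Base amounts from the schedule: accessory after the fact $22,400; aggravated assault $105,100; misdemeanor vandalism $7,100.
Stacking rule: highest base plus 33% of each additional charge. Highest is aggravated assault at $105,100. Additional: $22,400 × 33% = $7,392; $7,100 × 33% = $2,343. Combined base = $105,100 + $9,735 = $114,835.
Defendant has an out-of-state residence (+100%): $114,835 × 2 = $229,670.
Strong family ties in the jurisdiction (−20%): $229,670 × 0.8 = $183,736.
Firearm was used or possessed during the offense (+35%): $183,736 × 1.35 = $248,043.60.
$248,043.60 is at or above the $9,500 minimum.
Rounded to the nearest dollar: $248,044.

$248,044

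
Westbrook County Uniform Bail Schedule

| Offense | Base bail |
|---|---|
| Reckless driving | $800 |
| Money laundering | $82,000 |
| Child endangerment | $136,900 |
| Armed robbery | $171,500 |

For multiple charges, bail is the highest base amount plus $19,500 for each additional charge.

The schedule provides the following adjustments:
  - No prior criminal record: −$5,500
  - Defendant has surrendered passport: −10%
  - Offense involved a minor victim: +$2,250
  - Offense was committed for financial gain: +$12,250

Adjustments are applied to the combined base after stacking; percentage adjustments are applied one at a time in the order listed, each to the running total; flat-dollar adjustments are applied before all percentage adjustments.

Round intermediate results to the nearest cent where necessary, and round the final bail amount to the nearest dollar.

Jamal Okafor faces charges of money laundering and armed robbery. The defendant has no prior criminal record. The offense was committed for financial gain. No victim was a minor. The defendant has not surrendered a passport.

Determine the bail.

Base amounts from the schedule: money laundering $82,000; armed robbery $171,500.
Stacking rule: highest base plus $19,500 per additional charge. Highest is armed robbery at $171,500; 1 additional charge → +$19,500. Combined base = $191,000.
No prior criminal record (−$5,500 flat): $191,000 − $5,500 = $185,500.
Offense was committed for financial gain (+$12,250 flat): $185,500 + $12,250 = $197,750.

$197,750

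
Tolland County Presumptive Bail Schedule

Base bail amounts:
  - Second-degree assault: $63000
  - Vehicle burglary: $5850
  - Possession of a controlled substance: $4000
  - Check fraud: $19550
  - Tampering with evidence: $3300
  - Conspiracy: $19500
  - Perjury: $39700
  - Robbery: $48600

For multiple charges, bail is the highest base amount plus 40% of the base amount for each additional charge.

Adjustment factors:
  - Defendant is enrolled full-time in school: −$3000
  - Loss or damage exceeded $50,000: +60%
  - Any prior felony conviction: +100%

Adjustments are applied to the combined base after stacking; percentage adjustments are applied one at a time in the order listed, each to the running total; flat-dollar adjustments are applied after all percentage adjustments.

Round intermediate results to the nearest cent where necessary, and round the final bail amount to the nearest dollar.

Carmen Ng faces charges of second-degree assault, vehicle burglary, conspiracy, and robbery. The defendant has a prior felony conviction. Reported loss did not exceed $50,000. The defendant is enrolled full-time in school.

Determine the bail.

Base amounts from the schedule: second-degree assault $63000; vehicle burglary $5850; conspiracy $19500; robbery $48600.
Stacking rule: highest base plus 40% of each additional charge. Highest is second-degree assault at $63000. Additional: $5850 × 40% = $2340; $19500 × 40% = $7800; $48600 × 40% = $19440. Combined base = $63000 + $29580 = $92580.
Any prior felony conviction (+100%): $92580 × 2 = $185160.
Defendant is enrolled full-time in school (−$3000 flat): $185160 − $3000 = $182160.

$182160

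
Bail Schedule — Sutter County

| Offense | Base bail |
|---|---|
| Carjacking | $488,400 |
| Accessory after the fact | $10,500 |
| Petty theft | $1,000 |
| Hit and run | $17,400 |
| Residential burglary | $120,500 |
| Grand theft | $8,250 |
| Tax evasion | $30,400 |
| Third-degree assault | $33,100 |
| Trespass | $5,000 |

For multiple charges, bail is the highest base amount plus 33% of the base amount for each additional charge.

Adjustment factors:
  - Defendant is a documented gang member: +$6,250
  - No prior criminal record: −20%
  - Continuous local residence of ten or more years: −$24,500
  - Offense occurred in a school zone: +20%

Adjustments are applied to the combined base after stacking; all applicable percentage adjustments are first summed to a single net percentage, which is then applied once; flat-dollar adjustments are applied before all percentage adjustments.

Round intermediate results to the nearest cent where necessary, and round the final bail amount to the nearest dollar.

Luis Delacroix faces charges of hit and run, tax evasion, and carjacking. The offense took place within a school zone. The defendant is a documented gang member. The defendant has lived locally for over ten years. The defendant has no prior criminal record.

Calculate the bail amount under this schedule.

$485,924

Base amounts from the schedule: hit and run $17,400; tax evasion $30,400; carjacking $488,400.
Stacking rule: highest base plus 33% of each additional charge. Highest is carjacking at $488,400. Additional: $17,400 × 33% = $5,742; $30,400 × 33% = $10,032. Combined base = $488,400 + $15,774 = $504,174.
Defendant is a documented gang member (+$6,250 flat): $504,174 + $6,250 = $510,424.
Continuous local residence of ten or more years (−$24,500 flat): $510,424 − $24,500 = $485,924.
Net percentage adjustment: −20% +20% = +0%. $485,924 × 1 = $485,924.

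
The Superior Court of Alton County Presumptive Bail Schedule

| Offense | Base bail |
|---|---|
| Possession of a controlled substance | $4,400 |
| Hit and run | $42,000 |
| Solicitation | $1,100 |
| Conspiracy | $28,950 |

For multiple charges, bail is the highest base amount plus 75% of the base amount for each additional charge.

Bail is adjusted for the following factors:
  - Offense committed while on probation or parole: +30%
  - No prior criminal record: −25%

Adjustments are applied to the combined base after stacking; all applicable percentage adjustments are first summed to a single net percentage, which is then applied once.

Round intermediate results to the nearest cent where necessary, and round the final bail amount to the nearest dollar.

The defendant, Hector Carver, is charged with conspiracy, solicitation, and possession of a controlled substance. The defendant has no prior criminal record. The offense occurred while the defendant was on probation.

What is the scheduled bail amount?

Base amounts from the schedule: conspiracy $28,950; solicitation $1,100; possession of a controlled substance $4,400.
Stacking rule: highest base plus 75% of each additional charge. Highest is conspiracy at $28,950. Additional: $1,100 × 75% = $825; $4,400 × 75% = $3,300. Combined base = $28,950 + $4,125 = $33,075.
Net percentage adjustment: +30% −25% = +5%. $33,075 × 1.05 = $34,728.75.
Rounded to the nearest dollar: $34,729.

$34,729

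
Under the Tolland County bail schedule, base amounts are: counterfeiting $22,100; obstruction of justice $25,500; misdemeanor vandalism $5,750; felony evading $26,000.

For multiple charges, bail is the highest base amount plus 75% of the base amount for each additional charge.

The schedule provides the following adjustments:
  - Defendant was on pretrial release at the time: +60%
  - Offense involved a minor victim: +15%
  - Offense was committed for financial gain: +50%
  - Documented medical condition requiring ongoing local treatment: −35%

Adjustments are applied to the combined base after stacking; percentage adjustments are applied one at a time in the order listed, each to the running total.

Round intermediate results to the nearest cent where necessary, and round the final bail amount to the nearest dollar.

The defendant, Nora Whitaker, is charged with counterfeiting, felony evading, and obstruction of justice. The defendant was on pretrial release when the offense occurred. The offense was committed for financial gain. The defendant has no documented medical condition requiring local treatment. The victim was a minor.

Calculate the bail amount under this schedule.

Base amounts from the schedule: counterfeiting $22,100; felony evading $26,000; obstruction of justice $25,500.
Stacking rule: highest base plus 75% of each additional charge. Highest is felony evading at $26,000. Additional: $22,100 × 75% = $16,575; $25,500 × 75% = $19,125. Combined base = $26,000 + $35,700 = $61,700.
Defendant was on pretrial release at the time (+60%): $61,700 × 1.6 = $98,720.
Offense involved a minor victim (+15%): $98,720 × 1.15 = $113,528.
Offense was committed for financial gain (+50%): $113,528 × 1.5 = $170,292.

$170,292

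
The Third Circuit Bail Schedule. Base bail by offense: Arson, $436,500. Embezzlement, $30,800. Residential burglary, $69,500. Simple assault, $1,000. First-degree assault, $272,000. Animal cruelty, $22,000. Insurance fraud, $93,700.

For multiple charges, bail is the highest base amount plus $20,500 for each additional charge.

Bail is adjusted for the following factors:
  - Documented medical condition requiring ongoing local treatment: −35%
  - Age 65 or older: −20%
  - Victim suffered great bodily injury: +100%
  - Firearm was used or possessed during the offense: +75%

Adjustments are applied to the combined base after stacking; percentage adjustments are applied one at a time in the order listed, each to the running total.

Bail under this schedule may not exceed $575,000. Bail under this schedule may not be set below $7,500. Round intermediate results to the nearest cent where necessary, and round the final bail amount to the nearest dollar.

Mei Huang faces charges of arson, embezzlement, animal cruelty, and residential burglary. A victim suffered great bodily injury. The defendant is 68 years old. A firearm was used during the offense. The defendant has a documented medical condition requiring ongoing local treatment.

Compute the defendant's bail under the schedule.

$575,000

Base amounts from the schedule: arson $436,500; embezzlement $30,800; animal cruelty $22,000; residential burglary $69,500.
Stacking rule: highest base plus $20,500 per additional charge. Highest is arson at $436,500; 3 additional charges → +$61,500. Combined base = $498,000.
Documented medical condition requiring ongoing local treatment (−35%): $498,000 × 0.65 = $323,700.
Age 65 or older (−20%): $323,700 × 0.8 = $258,960.
Victim suffered great bodily injury (+100%): $258,960 × 2 = $517,920.
Firearm was used or possessed during the offense (+75%): $517,920 × 1.75 = $906,360.
Result $906,360 exceeds the maximum of $575,000; bail is capped at $575,000.
$575,000 is at or above the $7,500 minimum.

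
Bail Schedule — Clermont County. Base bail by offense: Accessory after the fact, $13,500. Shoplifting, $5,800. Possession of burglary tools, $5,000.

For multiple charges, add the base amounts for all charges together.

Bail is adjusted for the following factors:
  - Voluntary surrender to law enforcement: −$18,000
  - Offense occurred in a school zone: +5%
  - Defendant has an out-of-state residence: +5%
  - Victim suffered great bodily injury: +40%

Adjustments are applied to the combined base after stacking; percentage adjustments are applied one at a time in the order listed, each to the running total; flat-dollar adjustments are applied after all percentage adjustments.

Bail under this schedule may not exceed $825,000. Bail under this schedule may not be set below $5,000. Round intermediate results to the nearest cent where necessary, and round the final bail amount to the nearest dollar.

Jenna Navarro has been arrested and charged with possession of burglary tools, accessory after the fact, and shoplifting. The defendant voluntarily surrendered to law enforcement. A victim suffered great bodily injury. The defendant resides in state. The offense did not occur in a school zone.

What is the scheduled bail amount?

Base amounts from the schedule: possession of burglary tools $5,000; accessory after the fact $13,500; shoplifting $5,800.
Stacking rule: sum of all bases. $5,000 + $13,500 + $5,800 = $24,300.
Victim suffered great bodily injury (+40%): $24,300 × 1.4 = $34,020.
Voluntary surrender to law enforcement (−$18,000 flat): $34,020 − $18,000 = $16,020.
$16,020 is within the $825,000 maximum.
$16,020 is at or above the $5,000 minimum.

$16,020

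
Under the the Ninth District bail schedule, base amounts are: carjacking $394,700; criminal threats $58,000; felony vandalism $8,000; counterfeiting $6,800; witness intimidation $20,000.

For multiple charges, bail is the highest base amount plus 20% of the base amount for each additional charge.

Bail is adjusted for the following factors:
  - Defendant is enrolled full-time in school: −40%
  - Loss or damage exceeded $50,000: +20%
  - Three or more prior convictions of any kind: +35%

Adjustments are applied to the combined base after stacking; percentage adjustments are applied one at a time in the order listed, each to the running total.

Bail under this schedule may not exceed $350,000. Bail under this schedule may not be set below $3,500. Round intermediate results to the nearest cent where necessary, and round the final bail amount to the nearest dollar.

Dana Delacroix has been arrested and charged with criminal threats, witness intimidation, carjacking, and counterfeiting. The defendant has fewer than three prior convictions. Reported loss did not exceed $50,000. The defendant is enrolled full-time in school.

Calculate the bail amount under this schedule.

Base amounts from the schedule: criminal threats $58,000; witness intimidation $20,000; carjacking $394,700; counterfeiting $6,800.
Stacking rule: highest base plus 20% of each additional charge. Highest is carjacking at $394,700. Additional: $58,000 × 20% = $11,600; $20,000 × 20% = $4,000; $6,800 × 20% = $1,360. Combined base = $394,700 + $16,960 = $411,660.
Defendant is enrolled full-time in school (−40%): $411,660 × 0.6 = $246,996.
$246,996 is within the $350,000 maximum.
$246,996 is at or above the $3,500 minimum.

$246,996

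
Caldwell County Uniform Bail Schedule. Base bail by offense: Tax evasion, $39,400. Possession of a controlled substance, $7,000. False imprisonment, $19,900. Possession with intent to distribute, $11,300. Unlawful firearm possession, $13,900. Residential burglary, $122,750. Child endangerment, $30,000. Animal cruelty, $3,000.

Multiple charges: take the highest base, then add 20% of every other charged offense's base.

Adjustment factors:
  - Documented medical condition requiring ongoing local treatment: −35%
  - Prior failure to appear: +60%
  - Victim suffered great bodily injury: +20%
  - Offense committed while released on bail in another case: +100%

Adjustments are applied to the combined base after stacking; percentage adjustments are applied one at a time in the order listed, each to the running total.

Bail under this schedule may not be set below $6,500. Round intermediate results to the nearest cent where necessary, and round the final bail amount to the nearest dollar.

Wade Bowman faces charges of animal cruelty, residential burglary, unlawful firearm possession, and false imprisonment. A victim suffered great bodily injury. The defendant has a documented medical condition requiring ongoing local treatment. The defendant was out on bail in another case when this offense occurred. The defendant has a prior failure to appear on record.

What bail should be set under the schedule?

Base amounts from the schedule: animal cruelty $3,000; residential burglary $122,750; unlawful firearm possession $13,900; false imprisonment $19,900.
Stacking rule: highest base plus 20% of each additional charge. Highest is residential burglary at $122,750. Additional: $3,000 × 20% = $600; $13,900 × 20% = $2,780; $19,900 × 20% = $3,980. Combined base = $122,750 + $7,360 = $130,110.
Documented medical condition requiring ongoing local treatment (−35%): $130,110 × 0.65 = $84,571.50.
Prior failure to appear (+60%): $84,571.50 × 1.6 = $135,314.40.
Victim suffered great bodily injury (+20%): $135,314.40 × 1.2 = $162,377.28.
Offense committed while released on bail in another case (+100%): $162,377.28 × 2 = $324,754.56.
$324,754.56 is at or above the $6,500 minimum.
Rounded to the nearest dollar: $324,755.

$324,755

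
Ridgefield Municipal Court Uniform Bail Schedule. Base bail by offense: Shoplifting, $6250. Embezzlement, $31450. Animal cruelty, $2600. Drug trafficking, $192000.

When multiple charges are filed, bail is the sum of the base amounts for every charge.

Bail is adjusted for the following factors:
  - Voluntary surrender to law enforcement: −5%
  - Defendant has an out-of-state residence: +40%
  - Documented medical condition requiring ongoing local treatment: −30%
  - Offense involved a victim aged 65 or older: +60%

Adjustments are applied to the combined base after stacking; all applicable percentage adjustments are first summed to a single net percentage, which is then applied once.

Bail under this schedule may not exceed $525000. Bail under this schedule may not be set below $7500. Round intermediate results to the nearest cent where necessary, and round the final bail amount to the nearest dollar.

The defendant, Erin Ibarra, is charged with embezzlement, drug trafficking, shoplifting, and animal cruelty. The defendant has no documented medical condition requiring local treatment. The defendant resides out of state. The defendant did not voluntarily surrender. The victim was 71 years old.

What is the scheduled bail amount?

$464600

Base amounts from the schedule: embezzlement $31450; drug trafficking $192000; shoplifting $6250; animal cruelty $2600.
Stacking rule: sum of all bases. $31450 + $192000 + $6250 + $2600 = $232300.
Net percentage adjustment: +40% +60% = +100%. $232300 × 2 = $464600.
$464600 is within the $525000 maximum.
$464600 is at or above the $7500 minimum.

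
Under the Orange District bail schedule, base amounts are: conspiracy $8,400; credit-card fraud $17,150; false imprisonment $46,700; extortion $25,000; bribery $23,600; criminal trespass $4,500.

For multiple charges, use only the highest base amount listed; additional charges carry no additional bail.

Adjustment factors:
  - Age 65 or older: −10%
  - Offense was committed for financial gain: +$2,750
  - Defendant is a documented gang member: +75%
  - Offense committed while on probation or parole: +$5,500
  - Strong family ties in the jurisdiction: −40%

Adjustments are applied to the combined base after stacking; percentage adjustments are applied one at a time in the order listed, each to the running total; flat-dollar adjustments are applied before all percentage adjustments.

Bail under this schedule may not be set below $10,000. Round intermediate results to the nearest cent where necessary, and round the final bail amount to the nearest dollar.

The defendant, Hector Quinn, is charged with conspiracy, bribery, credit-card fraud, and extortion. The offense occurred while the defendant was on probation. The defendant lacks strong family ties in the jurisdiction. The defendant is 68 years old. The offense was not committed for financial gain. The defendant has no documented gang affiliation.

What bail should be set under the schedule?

$27,450

Base amounts from the schedule: conspiracy $8,400; bribery $23,600; credit-card fraud $17,150; extortion $25,000.
Stacking rule: use the highest base only. Highest is extortion at $25,000. Combined base = $25,000.
Offense committed while on probation or parole (+$5,500 flat): $25,000 + $5,500 = $30,500.
Age 65 or older (−10%): $30,500 × 0.9 = $27,450.
$27,450 is at or above the $10,000 minimum.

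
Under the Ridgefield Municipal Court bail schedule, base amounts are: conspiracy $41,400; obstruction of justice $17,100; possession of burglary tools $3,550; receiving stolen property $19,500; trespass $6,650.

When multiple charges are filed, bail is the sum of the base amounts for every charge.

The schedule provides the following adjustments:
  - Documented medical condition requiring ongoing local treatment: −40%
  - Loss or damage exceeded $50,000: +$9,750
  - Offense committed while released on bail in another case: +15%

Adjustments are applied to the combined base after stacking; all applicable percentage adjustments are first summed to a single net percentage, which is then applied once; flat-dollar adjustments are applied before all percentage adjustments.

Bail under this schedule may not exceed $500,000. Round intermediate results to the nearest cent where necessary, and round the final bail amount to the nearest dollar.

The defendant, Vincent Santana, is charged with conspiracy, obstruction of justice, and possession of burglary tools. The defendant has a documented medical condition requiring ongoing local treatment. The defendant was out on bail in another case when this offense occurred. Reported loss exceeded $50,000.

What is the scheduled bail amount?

$53,850

Base amounts from the schedule: conspiracy $41,400; obstruction of justice $17,100; possession of burglary tools $3,550.
Stacking rule: sum of all bases. $41,400 + $17,100 + $3,550 = $62,050.
Loss or damage exceeded $50,000 (+$9,750 flat): $62,050 + $9,750 = $71,800.
Net percentage adjustment: −40% +15% = −25%. $71,800 × 0.75 = $53,850.
$53,850 is within the $500,000 maximum.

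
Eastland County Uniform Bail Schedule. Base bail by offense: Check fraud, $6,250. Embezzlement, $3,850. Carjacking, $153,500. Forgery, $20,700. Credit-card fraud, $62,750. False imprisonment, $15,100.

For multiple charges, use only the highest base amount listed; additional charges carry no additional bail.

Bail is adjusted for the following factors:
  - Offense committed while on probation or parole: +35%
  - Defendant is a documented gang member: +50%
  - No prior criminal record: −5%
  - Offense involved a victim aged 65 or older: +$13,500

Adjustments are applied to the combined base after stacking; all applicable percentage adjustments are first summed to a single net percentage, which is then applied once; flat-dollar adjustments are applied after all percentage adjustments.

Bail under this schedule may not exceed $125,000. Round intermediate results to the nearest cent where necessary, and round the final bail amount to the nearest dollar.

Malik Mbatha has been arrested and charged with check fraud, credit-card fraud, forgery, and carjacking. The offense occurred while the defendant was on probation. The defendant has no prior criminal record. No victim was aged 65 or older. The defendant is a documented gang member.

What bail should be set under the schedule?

Base amounts from the schedule: check fraud $6,250; credit-card fraud $62,750; forgery $20,700; carjacking $153,500.
Stacking rule: use the highest base only. Highest is carjacking at $153,500. Combined base = $153,500.
Net percentage adjustment: +35% +50% −5% = +80%. $153,500 × 1.8 = $276,300.
Result $276,300 exceeds the maximum of $125,000; bail is capped at $125,000.

$125,000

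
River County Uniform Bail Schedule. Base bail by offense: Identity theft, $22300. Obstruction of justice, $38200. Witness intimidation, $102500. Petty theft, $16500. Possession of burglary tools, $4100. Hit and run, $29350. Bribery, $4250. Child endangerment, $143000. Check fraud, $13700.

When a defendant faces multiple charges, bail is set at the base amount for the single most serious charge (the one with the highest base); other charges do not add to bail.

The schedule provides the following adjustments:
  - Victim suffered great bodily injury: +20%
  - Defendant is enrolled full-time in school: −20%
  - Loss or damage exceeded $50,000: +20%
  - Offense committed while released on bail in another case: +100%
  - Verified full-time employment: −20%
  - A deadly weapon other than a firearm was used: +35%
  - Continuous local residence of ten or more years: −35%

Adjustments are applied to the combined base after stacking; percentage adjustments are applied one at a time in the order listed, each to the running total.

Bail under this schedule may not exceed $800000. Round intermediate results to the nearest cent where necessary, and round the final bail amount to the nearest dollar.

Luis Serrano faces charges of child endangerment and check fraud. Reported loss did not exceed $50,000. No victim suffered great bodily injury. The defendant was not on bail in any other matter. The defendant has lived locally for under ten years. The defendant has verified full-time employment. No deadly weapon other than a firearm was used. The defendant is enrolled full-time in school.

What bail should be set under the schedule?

$91520

Base amounts from the schedule: child endangerment $143000; check fraud $13700.
Stacking rule: use the highest base only. Highest is child endangerment at $143000. Combined base = $143000.
Defendant is enrolled full-time in school (−20%): $143000 × 0.8 = $114400.
Verified full-time employment (−20%): $114400 × 0.8 = $91520.
$91520 is within the $800000 maximum.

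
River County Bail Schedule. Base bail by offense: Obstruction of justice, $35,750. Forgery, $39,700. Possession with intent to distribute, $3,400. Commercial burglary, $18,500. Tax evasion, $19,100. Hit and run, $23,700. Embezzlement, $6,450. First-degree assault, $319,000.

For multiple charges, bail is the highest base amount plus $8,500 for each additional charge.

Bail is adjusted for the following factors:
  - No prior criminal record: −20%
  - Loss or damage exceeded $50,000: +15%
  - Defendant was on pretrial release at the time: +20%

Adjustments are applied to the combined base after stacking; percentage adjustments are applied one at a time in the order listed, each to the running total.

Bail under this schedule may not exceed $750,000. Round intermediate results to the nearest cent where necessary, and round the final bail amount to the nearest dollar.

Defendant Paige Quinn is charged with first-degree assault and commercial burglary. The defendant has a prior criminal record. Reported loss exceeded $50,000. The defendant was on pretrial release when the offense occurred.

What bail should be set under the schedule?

Base amounts from the schedule: first-degree assault $319,000; commercial burglary $18,500.
Stacking rule: highest base plus $8,500 per additional charge. Highest is first-degree assault at $319,000; 1 additional charge → +$8,500. Combined base = $327,500.
Loss or damage exceeded $50,000 (+15%): $327,500 × 1.15 = $376,625.
Defendant was on pretrial release at the time (+20%): $376,625 × 1.2 = $451,950.
$451,950 is within the $750,000 maximum.

$451,950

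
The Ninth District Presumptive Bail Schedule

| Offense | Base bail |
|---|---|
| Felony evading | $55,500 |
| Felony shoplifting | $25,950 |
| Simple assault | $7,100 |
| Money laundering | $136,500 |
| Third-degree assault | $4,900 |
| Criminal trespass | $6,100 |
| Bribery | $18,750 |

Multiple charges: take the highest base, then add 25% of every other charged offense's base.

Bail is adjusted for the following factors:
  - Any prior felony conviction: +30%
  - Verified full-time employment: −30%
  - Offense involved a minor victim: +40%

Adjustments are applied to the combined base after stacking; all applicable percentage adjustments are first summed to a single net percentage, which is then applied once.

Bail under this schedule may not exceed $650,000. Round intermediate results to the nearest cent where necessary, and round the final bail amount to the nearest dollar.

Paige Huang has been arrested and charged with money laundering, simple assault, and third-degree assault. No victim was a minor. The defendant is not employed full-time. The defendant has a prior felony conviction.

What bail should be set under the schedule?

$181,350

Base amounts from the schedule: money laundering $136,500; simple assault $7,100; third-degree assault $4,900.
Stacking rule: highest base plus 25% of each additional charge. Highest is money laundering at $136,500. Additional: $7,100 × 25% = $1,775; $4,900 × 25% = $1,225. Combined base = $136,500 + $3,000 = $139,500.
Any prior felony conviction (+30%): $139,500 × 1.3 = $181,350.
$181,350 is within the $650,000 maximum.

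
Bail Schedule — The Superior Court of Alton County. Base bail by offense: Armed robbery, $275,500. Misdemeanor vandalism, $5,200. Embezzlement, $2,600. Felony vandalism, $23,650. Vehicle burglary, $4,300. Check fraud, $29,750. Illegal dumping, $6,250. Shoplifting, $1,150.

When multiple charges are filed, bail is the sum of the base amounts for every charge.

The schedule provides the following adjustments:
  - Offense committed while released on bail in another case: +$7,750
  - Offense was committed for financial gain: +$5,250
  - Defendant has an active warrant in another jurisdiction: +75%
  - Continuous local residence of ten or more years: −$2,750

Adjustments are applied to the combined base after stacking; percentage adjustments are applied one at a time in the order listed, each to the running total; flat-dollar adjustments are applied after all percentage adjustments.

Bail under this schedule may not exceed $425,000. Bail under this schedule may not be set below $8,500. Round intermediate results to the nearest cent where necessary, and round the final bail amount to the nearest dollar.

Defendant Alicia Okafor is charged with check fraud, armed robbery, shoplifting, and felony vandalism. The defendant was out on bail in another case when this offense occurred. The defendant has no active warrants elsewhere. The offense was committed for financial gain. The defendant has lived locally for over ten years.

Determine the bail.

$340,300

Base amounts from the schedule: check fraud $29,750; armed robbery $275,500; shoplifting $1,150; felony vandalism $23,650.
Stacking rule: sum of all bases. $29,750 + $275,500 + $1,150 + $23,650 = $330,050.
Offense committed while released on bail in another case (+$7,750 flat): $330,050 + $7,750 = $337,800.
Offense was committed for financial gain (+$5,250 flat): $337,800 + $5,250 = $343,050.
Continuous local residence of ten or more years (−$2,750 flat): $343,050 − $2,750 = $340,300.
$340,300 is within the $425,000 maximum.
$340,300 is at or above the $8,500 minimum.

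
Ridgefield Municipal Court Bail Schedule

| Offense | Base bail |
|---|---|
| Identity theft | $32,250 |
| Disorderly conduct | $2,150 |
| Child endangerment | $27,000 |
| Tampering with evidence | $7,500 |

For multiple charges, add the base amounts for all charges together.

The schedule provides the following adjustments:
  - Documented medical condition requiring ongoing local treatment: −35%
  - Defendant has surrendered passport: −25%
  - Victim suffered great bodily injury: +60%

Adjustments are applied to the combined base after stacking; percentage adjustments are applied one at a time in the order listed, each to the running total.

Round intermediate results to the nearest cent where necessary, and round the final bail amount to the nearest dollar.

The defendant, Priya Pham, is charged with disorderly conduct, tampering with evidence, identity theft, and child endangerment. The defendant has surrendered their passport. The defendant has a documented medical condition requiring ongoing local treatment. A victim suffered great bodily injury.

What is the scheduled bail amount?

Base amounts from the schedule: disorderly conduct $2,150; tampering with evidence $7,500; identity theft $32,250; child endangerment $27,000.
Stacking rule: sum of all bases. $2,150 + $7,500 + $32,250 + $27,000 = $68,900.
Documented medical condition requiring ongoing local treatment (−35%): $68,900 × 0.65 = $44,785.
Defendant has surrendered passport (−25%): $44,785 × 0.75 = $33,588.75.
Victim suffered great bodily injury (+60%): $33,588.75 × 1.6 = $53,742.

$53,742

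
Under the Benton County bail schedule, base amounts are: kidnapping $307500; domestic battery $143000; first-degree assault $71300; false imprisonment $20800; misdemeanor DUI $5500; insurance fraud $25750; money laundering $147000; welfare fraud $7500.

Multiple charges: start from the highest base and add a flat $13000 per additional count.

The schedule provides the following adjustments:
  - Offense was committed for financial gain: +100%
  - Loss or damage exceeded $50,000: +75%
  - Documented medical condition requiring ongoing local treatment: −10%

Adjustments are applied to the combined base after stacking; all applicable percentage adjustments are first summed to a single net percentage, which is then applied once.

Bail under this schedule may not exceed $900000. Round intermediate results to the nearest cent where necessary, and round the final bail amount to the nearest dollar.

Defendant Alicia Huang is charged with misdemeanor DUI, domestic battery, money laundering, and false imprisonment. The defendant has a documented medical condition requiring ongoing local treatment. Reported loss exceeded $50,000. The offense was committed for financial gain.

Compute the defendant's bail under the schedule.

Base amounts from the schedule: misdemeanor DUI $5500; domestic battery $143000; money laundering $147000; false imprisonment $20800.
Stacking rule: highest base plus $13000 per additional charge. Highest is money laundering at $147000; 3 additional charges → +$39000. Combined base = $186000.
Net percentage adjustment: +100% +75% −10% = +165%. $186000 × 2.65 = $492900.
$492900 is within the $900000 maximum.

$492900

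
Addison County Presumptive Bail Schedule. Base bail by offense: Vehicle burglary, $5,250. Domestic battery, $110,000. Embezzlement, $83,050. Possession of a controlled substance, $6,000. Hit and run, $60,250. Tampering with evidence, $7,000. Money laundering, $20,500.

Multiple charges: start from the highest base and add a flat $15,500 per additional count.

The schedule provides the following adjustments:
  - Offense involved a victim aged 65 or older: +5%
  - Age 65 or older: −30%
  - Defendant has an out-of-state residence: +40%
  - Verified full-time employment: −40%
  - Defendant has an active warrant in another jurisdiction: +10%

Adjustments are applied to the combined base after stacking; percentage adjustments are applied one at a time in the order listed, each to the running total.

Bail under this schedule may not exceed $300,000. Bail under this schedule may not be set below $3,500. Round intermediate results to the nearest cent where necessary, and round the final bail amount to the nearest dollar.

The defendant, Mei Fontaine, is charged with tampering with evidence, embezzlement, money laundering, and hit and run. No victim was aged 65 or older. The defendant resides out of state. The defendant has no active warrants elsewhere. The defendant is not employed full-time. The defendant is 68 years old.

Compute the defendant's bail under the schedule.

Base amounts from the schedule: tampering with evidence $7,000; embezzlement $83,050; money laundering $20,500; hit and run $60,250.
Stacking rule: highest base plus $15,500 per additional charge. Highest is embezzlement at $83,050; 3 additional charges → +$46,500. Combined base = $129,550.
Age 65 or older (−30%): $129,550 × 0.7 = $90,685.
Defendant has an out-of-state residence (+40%): $90,685 × 1.4 = $126,959.
$126,959 is within the $300,000 maximum.
$126,959 is at or above the $3,500 minimum.

$126,959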